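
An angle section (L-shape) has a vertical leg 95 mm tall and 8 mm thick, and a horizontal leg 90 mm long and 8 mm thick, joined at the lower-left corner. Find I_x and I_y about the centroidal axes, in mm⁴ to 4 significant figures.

Treat the section as a set of non-overlapping primitives; coordinates are from the bounding-box lower-left.
Vertical leg: 8 × 95, A = 760 mm², y = 47.5 mm, Ī = 571 583 mm⁴.
Horizontal leg (remainder): 82 × 8, A = 656 mm², y = 4 mm, Ī = 3498.67 mm⁴.
Centroid: ȳ = ΣA·y / ΣA = 27.3475 mm.
Transfer each piece to the centroidal x-axis using Ī + A·d² with d = y − 27.3475:
  vertical leg: d = 20.1525 mm → contributes +880 238 mm⁴
  horizontal leg (remainder): d = -23.3475 mm → contributes +361 087 mm⁴
Total I = 1 241 325 mm⁴.
For the y-axis: x̄ = 24.8475 mm.
Repeating about the centroidal y-axis gives I_y = 1 084 615 mm⁴.

I_x ≈ 1.241 × 10⁶ mm⁴, I_y ≈ 1.085 × 10⁶ mm⁴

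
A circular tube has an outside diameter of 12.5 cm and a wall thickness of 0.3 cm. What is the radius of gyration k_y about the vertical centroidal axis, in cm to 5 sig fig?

k_y ≈ 4.3147 cm

Decompose the section into non-overlapping parts with the origin at the bottom-left of its bounding rectangle.
Outer circle: ⌀12.5, A = 122.7185 cm², x = 6.25 cm, Ī = 1198.422 cm⁴.
Bore (subtracted): ⌀11.9, A = 111.2202 cm², x = 6.25 cm, Ī = 984.3686 cm⁴.
By symmetry the centroid is at mid-width, x̄ = 6.25 cm.
All pieces are centred on the vertical centroidal axis, so I = ΣĪ (holes subtracted) = 214.0539 cm⁴.
Radius of gyration: k = √(I/A) = √(214.0539 / 11.49823) = 4.314655 cm.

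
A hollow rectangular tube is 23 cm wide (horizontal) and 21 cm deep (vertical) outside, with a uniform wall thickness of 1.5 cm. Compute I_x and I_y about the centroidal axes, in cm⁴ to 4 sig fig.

Break the section into simple shapes (no overlaps), measuring from the bottom-left corner of the bounding box.
Outer rectangle: 23 × 21, A = 483 cm², y = 10.5 cm, Ī = 17750.3 cm⁴.
Inner void (subtracted): 20 × 18, A = 360 cm², y = 10.5 cm, Ī = 9 720 cm⁴.
By symmetry the centroid is at mid-height, ȳ = 10.5 cm.
All pieces are centred on the centroidal x-axis, so I = ΣĪ (holes subtracted) = 8030.25 cm⁴.
Repeating about the centroidal y-axis gives I_y = 9292.25 cm⁴.

I_x ≈ 8030 cm⁴, I_y ≈ 9292 cm⁴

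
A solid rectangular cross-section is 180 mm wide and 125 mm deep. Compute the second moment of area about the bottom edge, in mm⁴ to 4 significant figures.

I_base ≈ 1.172 × 10⁸ mm⁴

The section: 180 × 125, A = 22 500 mm², y = 62.5 mm, Ī = 29 296 875 mm⁴.
Transfer it to the base of the section using Ī + A·d² with d = y − 0:
  the section: d = 62.5 mm → contributes +117 187 500 mm⁴
Total I = 117 187 500 mm⁴.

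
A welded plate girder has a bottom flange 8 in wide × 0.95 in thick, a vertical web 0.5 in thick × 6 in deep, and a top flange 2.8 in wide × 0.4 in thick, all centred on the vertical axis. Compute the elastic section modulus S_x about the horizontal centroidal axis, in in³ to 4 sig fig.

Treat the section as a set of non-overlapping primitives; coordinates are from the bounding-box lower-left.
Bottom plate: 8 × 0.95, A = 7.6 in², y = 0.475 in, Ī = 0.571583 in⁴.
Web plate: 0.5 × 6, A = 3 in², y = 3.95 in, Ī = 9 in⁴.
Top plate: 2.8 × 0.4, A = 1.12 in², y = 7.15 in, Ī = 0.0149333 in⁴.
Centroid: ȳ = ΣA·y / ΣA = 2.00239 in.
Transfer each piece to the horizontal centroidal axis using Ī + A·d² with d = y − 2.00239:
  bottom plate: d = -1.52739 in → contributes +18.3018 in⁴
  web plate: d = 1.94761 in → contributes +20.3796 in⁴
  top plate: d = 5.14761 in → contributes +29.6926 in⁴
Total I = 68.3739 in⁴.
Extreme fibre distance c = 5.34761 in; S = I/c = 12.7859 in³.

S_x ≈ 12.79 in³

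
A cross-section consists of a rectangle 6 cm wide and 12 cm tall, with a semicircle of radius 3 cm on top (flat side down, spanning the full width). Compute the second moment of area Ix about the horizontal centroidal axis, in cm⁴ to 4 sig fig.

Treat the section as a set of non-overlapping primitives; coordinates are from the bounding-box lower-left.
Rectangular body: 6 × 12, A = 72 cm², y = 6 cm, Ī = 864 cm⁴.
Semicircular cap: semicircle r = 3, A = 14.1372 cm², y = 13.2732 cm, Ī = 8.89031 cm⁴.
Centroid: ȳ = ΣA·y / ΣA = 7.19371 cm.
Transfer each piece to the horizontal centroidal axis using Ī + A·d² with d = y − 7.19371:
  rectangular body: d = -1.19371 cm → contributes +966.596 cm⁴
  semicircular cap: d = 6.07953 cm → contributes +531.409 cm⁴
Total I = 1498.01 cm⁴.

Ix ≈ 1498 cm⁴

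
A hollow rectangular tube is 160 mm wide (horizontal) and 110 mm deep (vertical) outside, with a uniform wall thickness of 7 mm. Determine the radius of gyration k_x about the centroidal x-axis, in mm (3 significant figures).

k_x ≈ 44.1 mm

Break the section into simple shapes (no overlaps), measuring from the bottom-left corner of the bounding box.
Outer rectangle: 160 × 110, A = 17 600 mm², y = 55 mm, Ī = 17 746 667 mm⁴.
Inner void (subtracted): 146 × 96, A = 14 016 mm², y = 55 mm, Ī = 10 764 288 mm⁴.
By symmetry the centroid is at mid-height, ȳ = 55 mm.
All pieces are centred on the centroidal x-axis, so I = ΣĪ (holes subtracted) = 6 982 379 mm⁴.
Radius of gyration: k = √(I/A) = √(6 982 379 / 3 584) = 44.139 mm.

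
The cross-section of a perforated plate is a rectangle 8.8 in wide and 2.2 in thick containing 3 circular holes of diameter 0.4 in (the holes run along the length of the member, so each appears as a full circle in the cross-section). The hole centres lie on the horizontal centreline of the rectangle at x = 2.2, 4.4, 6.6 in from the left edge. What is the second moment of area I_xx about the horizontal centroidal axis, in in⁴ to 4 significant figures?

I_xx ≈ 7.805 in⁴

Treat the section as a set of non-overlapping primitives; coordinates are from the bounding-box lower-left.
Plate: 8.8 × 2.2, A = 19.36 in², y = 1.1 in, Ī = 7.80853 in⁴.
Hole 1 (subtracted): ⌀0.4, A = 0.125664 in², y = 1.1 in, Ī = 0.00125664 in⁴.
Hole 2 (subtracted): ⌀0.4, A = 0.125664 in², y = 1.1 in, Ī = 0.00125664 in⁴.
Hole 3 (subtracted): ⌀0.4, A = 0.125664 in², y = 1.1 in, Ī = 0.00125664 in⁴.
By symmetry the centroid is at mid-height, ȳ = 1.1 in.
All pieces are centred on the horizontal centroidal axis, so I = ΣĪ (holes subtracted) = 7.80476 in⁴.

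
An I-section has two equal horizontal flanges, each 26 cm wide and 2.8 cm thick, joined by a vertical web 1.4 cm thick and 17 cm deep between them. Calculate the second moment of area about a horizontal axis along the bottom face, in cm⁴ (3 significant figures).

Break the section into simple shapes (no overlaps), measuring from the bottom-left corner of the bounding box.
Bottom flange: 26 × 2.8, A = 72.8 cm², y = 1.4 cm, Ī = 47.563 cm⁴.
Web: 1.4 × 17, A = 23.8 cm², y = 11.3 cm, Ī = 573.18 cm⁴.
Top flange: 26 × 2.8, A = 72.8 cm², y = 21.2 cm, Ī = 47.563 cm⁴.
Transfer each piece to a horizontal axis along the bottom face using Ī + A·d² with d = y − 0:
  bottom flange: d = 1.4 cm → contributes +190.25 cm⁴
  web: d = 11.3 cm → contributes +3612.2 cm⁴
  top flange: d = 21.2 cm → contributes +32 767 cm⁴
Total I = 36 569 cm⁴.

I_base ≈ 3.66 × 10⁴ cm⁴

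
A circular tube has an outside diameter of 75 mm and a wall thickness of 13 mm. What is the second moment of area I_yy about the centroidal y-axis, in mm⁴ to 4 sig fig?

I_yy ≈ 1.270 × 10⁶ mm⁴

Treat the section as a set of non-overlapping primitives; coordinates are from the bounding-box lower-left.
Outer circle: ⌀75, A = 4417.86 mm², x = 37.5 mm, Ī = 1 553 156 mm⁴.
Bore (subtracted): ⌀49, A = 1885.74 mm², x = 37.5 mm, Ī = 282 979 mm⁴.
By symmetry the centroid is at mid-width, x̄ = 37.5 mm.
All pieces are centred on the centroidal y-axis, so I = ΣĪ (holes subtracted) = 1 270 177 mm⁴.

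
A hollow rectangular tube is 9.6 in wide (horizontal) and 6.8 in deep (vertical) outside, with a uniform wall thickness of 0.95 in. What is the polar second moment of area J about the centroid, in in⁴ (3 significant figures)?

Split into non-overlapping primitives; take the origin at the lower-left of the bounding box.
Outer rectangle: 9.6 × 6.8, A = 65.28 in², y = 3.4 in, Ī = 251.55 in⁴.
Inner void (subtracted): 7.7 × 4.9, A = 37.73 in², y = 3.4 in, Ī = 75.491 in⁴.
By symmetry the centroid is at mid-height, ȳ = 3.4 in.
All pieces are centred on the centroidal x-axis, so I = ΣĪ (holes subtracted) = 176.05 in⁴.
Repeating about the centroidal y-axis gives I_y = 314.93 in⁴.
Polar second moment: J = I_x + I_y = 490.99 in⁴.

J ≈ 491 in⁴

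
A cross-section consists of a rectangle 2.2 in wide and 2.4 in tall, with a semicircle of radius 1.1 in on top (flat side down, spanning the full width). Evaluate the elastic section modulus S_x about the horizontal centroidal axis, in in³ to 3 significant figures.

Split into non-overlapping primitives; take the origin at the lower-left of the bounding box.
Rectangular body: 2.2 × 2.4, A = 5.28 in², y = 1.2 in, Ī = 2.5344 in⁴.
Semicircular cap: semicircle r = 1.1, A = 1.9007 in², y = 2.8669 in, Ī = 0.1607 in⁴.
Centroid: ȳ = ΣA·y / ΣA = 1.6412 in.
Transfer each piece to the horizontal centroidal axis using Ī + A·d² with d = y − 1.6412:
  rectangular body: d = -0.4412 in → contributes +3.5622 in⁴
  semicircular cap: d = 1.2257 in → contributes +3.0159 in⁴
Total I = 6.5781 in⁴.
Extreme fibre distance c = 1.8588 in; S = I/c = 3.5389 in³.

S_x ≈ 3.54 in³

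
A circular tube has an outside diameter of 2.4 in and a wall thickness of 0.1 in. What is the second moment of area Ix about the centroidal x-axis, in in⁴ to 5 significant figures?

Split into non-overlapping primitives; take the origin at the lower-left of the bounding box.
Outer circle: ⌀2.4, A = 4.523893 in², y = 1.2 in, Ī = 1.628602 in⁴.
Bore (subtracted): ⌀2.2, A = 3.801327 in², y = 1.2 in, Ī = 1.149901 in⁴.
By symmetry the centroid is at mid-height, ȳ = 1.2 in.
All pieces are centred on the centroidal x-axis, so I = ΣĪ (holes subtracted) = 0.4787002 in⁴.

Ix ≈ 0.47870 in⁴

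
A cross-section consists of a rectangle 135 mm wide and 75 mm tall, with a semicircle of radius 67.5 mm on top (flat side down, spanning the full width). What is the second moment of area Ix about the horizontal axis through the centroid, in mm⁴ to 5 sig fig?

Ix ≈ 2.5371 × 10⁷ mm⁴

Break the section into simple shapes (no overlaps), measuring from the bottom-left corner of the bounding box.
Rectangular body: 135 × 75, A = 10 125 mm², y = 37.5 mm, Ī = 4 746 094 mm⁴.
Semicircular cap: semicircle r = 67.5, A = 7156.941 mm², y = 103.6479 mm, Ī = 2 278 490 mm⁴.
Centroid: ȳ = ΣA·y / ΣA = 64.89371 mm.
Transfer each piece to the horizontal axis through the centroid using Ī + A·d² with d = y − 64.89371:
  rectangular body: d = -27.39371 mm → contributes +12 344 051 mm⁴
  semicircular cap: d = 38.75418 mm → contributes +13 027 401 mm⁴
Total I = 25 371 452 mm⁴.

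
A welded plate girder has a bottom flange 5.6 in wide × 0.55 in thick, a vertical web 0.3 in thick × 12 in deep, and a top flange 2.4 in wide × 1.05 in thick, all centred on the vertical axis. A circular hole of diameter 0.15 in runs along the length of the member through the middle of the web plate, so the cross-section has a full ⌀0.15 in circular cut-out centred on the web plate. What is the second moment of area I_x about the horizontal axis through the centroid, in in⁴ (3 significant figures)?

I_x ≈ 271 in⁴

Split into non-overlapping primitives; take the origin at the lower-left of the bounding box.
Bottom plate: 5.6 × 0.55, A = 3.08 in², y = 0.275 in, Ī = 0.077642 in⁴.
Web plate: 0.3 × 12, A = 3.6 in², y = 6.55 in, Ī = 43.2 in⁴.
Top plate: 2.4 × 1.05, A = 2.52 in², y = 13.075 in, Ī = 0.23153 in⁴.
Hole (subtracted): ⌀0.15, A = 0.017671 in², y = 6.55 in, Ī = 0.00002485 in⁴.
Centroid: ȳ = ΣA·y / ΣA = 6.2359 in.
Transfer each piece to the horizontal axis through the centroid using Ī + A·d² with d = y − 6.2359:
  bottom plate: d = -5.9609 in → contributes +109.52 in⁴
  web plate: d = 0.31408 in → contributes +43.555 in⁴
  top plate: d = 6.8391 in → contributes +118.1 in⁴
  hole: d = 0.31408 in → contributes −0.0017681 in⁴
Total I = 271.17 in⁴.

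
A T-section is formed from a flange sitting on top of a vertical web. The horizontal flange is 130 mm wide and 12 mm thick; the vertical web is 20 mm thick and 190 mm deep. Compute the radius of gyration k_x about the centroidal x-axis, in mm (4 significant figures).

k_x ≈ 65.12 mm

Split into non-overlapping primitives; take the origin at the lower-left of the bounding box.
Flange: 130 × 12, A = 1 560 mm², y = 196 mm, Ī = 18 720 mm⁴.
Web: 20 × 190, A = 3 800 mm², y = 95 mm, Ī = 11 431 667 mm⁴.
Centroid: ȳ = ΣA·y / ΣA = 124.396 mm.
Transfer each piece to the centroidal x-axis using Ī + A·d² with d = y − 124.396:
  flange: d = 71.6045 mm → contributes +8 017 154 mm⁴
  web: d = -29.3955 mm → contributes +14 715 234 mm⁴
Total I = 22 732 388 mm⁴.
Radius of gyration: k = √(I/A) = √(22 732 388 / 5 360) = 65.1239 mm.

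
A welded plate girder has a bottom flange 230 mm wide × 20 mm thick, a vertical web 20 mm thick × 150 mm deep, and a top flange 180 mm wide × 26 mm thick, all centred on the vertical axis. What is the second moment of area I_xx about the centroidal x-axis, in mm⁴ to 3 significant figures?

I_xx ≈ 7.55 × 10⁷ mm⁴

Split into non-overlapping primitives; take the origin at the lower-left of the bounding box.
Bottom plate: 230 × 20, A = 4 600 mm², y = 10 mm, Ī = 153 333 mm⁴.
Web plate: 20 × 150, A = 3 000 mm², y = 95 mm, Ī = 5 625 000 mm⁴.
Top plate: 180 × 26, A = 4 680 mm², y = 183 mm, Ī = 263 640 mm⁴.
Centroid: ȳ = ΣA·y / ΣA = 96.697 mm.
Transfer each piece to the centroidal x-axis using Ī + A·d² with d = y − 96.697:
  bottom plate: d = -86.697 mm → contributes +34 728 689 mm⁴
  web plate: d = -1.6971 mm → contributes +5 633 640 mm⁴
  top plate: d = 86.303 mm → contributes +35 121 197 mm⁴
Total I = 75 483 526 mm⁴.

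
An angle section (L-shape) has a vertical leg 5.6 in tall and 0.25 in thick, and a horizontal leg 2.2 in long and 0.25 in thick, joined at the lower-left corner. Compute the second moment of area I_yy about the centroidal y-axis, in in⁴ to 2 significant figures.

I_yy ≈ 0.60 in⁴

Break the section into simple shapes (no overlaps), measuring from the bottom-left corner of the bounding box.
Vertical leg: 0.25 × 5.6, A = 1.4 in², x = 0.125 in, Ī = 0.007292 in⁴.
Horizontal leg (remainder): 1.95 × 0.25, A = 0.4875 in², x = 1.225 in, Ī = 0.1545 in⁴.
Centroid: x̄ = ΣA·x / ΣA = 0.4091 in.
Transfer each piece to the centroidal y-axis using Ī + A·d² with d = x − 0.4091:
  vertical leg: d = -0.2841 in → contributes +0.1203 in⁴
  horizontal leg (remainder): d = 0.8159 in → contributes +0.479 in⁴
Total I = 0.5993 in⁴.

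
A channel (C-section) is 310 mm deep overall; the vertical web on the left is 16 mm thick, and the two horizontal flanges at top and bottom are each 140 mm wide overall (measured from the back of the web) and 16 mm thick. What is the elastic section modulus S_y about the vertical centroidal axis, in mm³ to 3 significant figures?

S_y ≈ 1.59 × 10⁵ mm³

Treat the section as a set of non-overlapping primitives; coordinates are from the bounding-box lower-left.
Web: 16 × 310, A = 4 960 mm², x = 8 mm, Ī = 105 813 mm⁴.
Top flange (beyond web): 124 × 16, A = 1 984 mm², x = 78 mm, Ī = 2 542 165 mm⁴.
Bottom flange (beyond web): 124 × 16, A = 1 984 mm², x = 78 mm, Ī = 2 542 165 mm⁴.
Centroid: x̄ = ΣA·x / ΣA = 39.111 mm.
Transfer each piece to the vertical centroidal axis using Ī + A·d² with d = x − 39.111:
  web: d = -31.111 mm → contributes +4 906 603 mm⁴
  top flange (beyond web): d = 38.889 mm → contributes +5 542 659 mm⁴
  bottom flange (beyond web): d = 38.889 mm → contributes +5 542 659 mm⁴
Total I = 15 991 922 mm⁴.
Extreme fibre distance c = 100.89 mm; S = I/c = 158 510 mm³.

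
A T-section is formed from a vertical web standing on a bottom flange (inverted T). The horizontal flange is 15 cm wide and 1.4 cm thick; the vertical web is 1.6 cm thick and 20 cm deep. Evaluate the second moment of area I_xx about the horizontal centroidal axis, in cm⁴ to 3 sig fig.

I_xx ≈ 2520 cm⁴

Break the section into simple shapes (no overlaps), measuring from the bottom-left corner of the bounding box.
Flange: 15 × 1.4, A = 21 cm², y = 0.7 cm, Ī = 3.43 cm⁴.
Web: 1.6 × 20, A = 32 cm², y = 11.4 cm, Ī = 1066.7 cm⁴.
Centroid: ȳ = ΣA·y / ΣA = 7.1604 cm.
Transfer each piece to the horizontal centroidal axis using Ī + A·d² with d = y − 7.1604:
  flange: d = -6.4604 cm → contributes +879.9 cm⁴
  web: d = 4.2396 cm → contributes +1641.8 cm⁴
Total I = 2521.7 cm⁴.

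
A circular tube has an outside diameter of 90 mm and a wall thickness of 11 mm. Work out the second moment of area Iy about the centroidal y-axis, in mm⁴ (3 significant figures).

Iy ≈ 2.17 × 10⁶ mm⁴

Treat the section as a set of non-overlapping primitives; coordinates are from the bounding-box lower-left.
Outer circle: ⌀90, A = 6361.7 mm², x = 45 mm, Ī = 3 220 623 mm⁴.
Bore (subtracted): ⌀68, A = 3631.7 mm², x = 45 mm, Ī = 1 049 556 mm⁴.
By symmetry the centroid is at mid-width, x̄ = 45 mm.
All pieces are centred on the centroidal y-axis, so I = ΣĪ (holes subtracted) = 2 171 068 mm⁴.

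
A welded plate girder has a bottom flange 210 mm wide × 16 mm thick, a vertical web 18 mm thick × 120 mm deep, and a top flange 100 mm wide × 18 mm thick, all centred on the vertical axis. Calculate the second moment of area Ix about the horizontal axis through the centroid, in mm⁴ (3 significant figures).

Ix ≈ 2.53 × 10⁷ mm⁴

Split into non-overlapping primitives; take the origin at the lower-left of the bounding box.
Bottom plate: 210 × 16, A = 3 360 mm², y = 8 mm, Ī = 71 680 mm⁴.
Web plate: 18 × 120, A = 2 160 mm², y = 76 mm, Ī = 2 592 000 mm⁴.
Top plate: 100 × 18, A = 1 800 mm², y = 145 mm, Ī = 48 600 mm⁴.
Centroid: ȳ = ΣA·y / ΣA = 61.754 mm.
Transfer each piece to the horizontal axis through the centroid using Ī + A·d² with d = y − 61.754:
  bottom plate: d = -53.754 mm → contributes +9 780 410 mm⁴
  web plate: d = 14.246 mm → contributes +3 030 363 mm⁴
  top plate: d = 83.246 mm → contributes +12 522 384 mm⁴
Total I = 25 333 157 mm⁴.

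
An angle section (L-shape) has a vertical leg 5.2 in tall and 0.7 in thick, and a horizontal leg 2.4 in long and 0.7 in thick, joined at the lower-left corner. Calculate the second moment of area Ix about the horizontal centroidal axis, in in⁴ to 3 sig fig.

Ix ≈ 12.8 in⁴

Decompose the section into non-overlapping parts with the origin at the bottom-left of its bounding rectangle.
Vertical leg: 0.7 × 5.2, A = 3.64 in², y = 2.6 in, Ī = 8.2021 in⁴.
Horizontal leg (remainder): 1.7 × 0.7, A = 1.19 in², y = 0.35 in, Ī = 0.048592 in⁴.
Centroid: ȳ = ΣA·y / ΣA = 2.0457 in.
Transfer each piece to the horizontal centroidal axis using Ī + A·d² with d = y − 2.0457:
  vertical leg: d = 0.55435 in → contributes +9.3207 in⁴
  horizontal leg (remainder): d = -1.6957 in → contributes +3.4701 in⁴
Total I = 12.791 in⁴.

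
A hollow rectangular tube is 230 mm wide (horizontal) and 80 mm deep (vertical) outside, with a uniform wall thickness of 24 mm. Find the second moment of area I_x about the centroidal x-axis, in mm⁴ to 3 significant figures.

I_x ≈ 9.32 × 10⁶ mm⁴

Decompose the section into non-overlapping parts with the origin at the bottom-left of its bounding rectangle.
Outer rectangle: 230 × 80, A = 18 400 mm², y = 40 mm, Ī = 9 813 333 mm⁴.
Inner void (subtracted): 182 × 32, A = 5 824 mm², y = 40 mm, Ī = 496 981 mm⁴.
By symmetry the centroid is at mid-height, ȳ = 40 mm.
All pieces are centred on the centroidal x-axis, so I = ΣĪ (holes subtracted) = 9 316 352 mm⁴.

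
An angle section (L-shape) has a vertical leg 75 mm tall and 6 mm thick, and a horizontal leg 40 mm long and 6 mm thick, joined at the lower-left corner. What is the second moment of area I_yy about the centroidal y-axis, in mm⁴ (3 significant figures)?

I_yy ≈ 7.71 × 10⁴ mm⁴

Break the section into simple shapes (no overlaps), measuring from the bottom-left corner of the bounding box.
Vertical leg: 6 × 75, A = 450 mm², x = 3 mm, Ī = 1 350 mm⁴.
Horizontal leg (remainder): 34 × 6, A = 204 mm², x = 23 mm, Ī = 19 652 mm⁴.
Centroid: x̄ = ΣA·x / ΣA = 9.2385 mm.
Transfer each piece to the centroidal y-axis using Ī + A·d² with d = x − 9.2385:
  vertical leg: d = -6.2385 mm → contributes +18 864 mm⁴
  horizontal leg (remainder): d = 13.761 mm → contributes +58 285 mm⁴
Total I = 77 149 mm⁴.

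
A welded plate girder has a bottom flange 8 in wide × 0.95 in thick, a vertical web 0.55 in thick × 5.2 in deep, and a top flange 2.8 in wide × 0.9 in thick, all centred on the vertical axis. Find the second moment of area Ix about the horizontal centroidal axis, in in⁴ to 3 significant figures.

Ix ≈ 83.5 in⁴

Decompose the section into non-overlapping parts with the origin at the bottom-left of its bounding rectangle.
Bottom plate: 8 × 0.95, A = 7.6 in², y = 0.475 in, Ī = 0.57158 in⁴.
Web plate: 0.55 × 5.2, A = 2.86 in², y = 3.55 in, Ī = 6.4445 in⁴.
Top plate: 2.8 × 0.9, A = 2.52 in², y = 6.6 in, Ī = 0.1701 in⁴.
Centroid: ȳ = ΣA·y / ΣA = 2.3417 in.
Transfer each piece to the horizontal centroidal axis using Ī + A·d² with d = y − 2.3417:
  bottom plate: d = -1.8667 in → contributes +27.054 in⁴
  web plate: d = 1.2083 in → contributes +10.62 in⁴
  top plate: d = 4.2583 in → contributes +45.866 in⁴
Total I = 83.54 in⁴.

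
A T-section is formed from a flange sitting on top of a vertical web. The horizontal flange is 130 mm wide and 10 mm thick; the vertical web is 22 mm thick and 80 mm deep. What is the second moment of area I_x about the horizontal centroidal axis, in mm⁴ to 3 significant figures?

Break the section into simple shapes (no overlaps), measuring from the bottom-left corner of the bounding box.
Flange: 130 × 10, A = 1 300 mm², y = 85 mm, Ī = 10 833 mm⁴.
Web: 22 × 80, A = 1 760 mm², y = 40 mm, Ī = 938 667 mm⁴.
Centroid: ȳ = ΣA·y / ΣA = 59.118 mm.
Transfer each piece to the horizontal centroidal axis using Ī + A·d² with d = y − 59.118:
  flange: d = 25.882 mm → contributes +881 698 mm⁴
  web: d = -19.118 mm → contributes +1 581 919 mm⁴
Total I = 2 463 618 mm⁴.

I_x ≈ 2.46 × 10⁶ mm⁴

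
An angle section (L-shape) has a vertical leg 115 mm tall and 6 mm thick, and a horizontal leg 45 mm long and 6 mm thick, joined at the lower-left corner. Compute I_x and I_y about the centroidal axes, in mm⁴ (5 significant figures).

I_x ≈ 1.2802 × 10⁶ mm⁴, I_y ≈ 1.2019 × 10⁵ mm⁴

Split into non-overlapping primitives; take the origin at the lower-left of the bounding box.
Vertical leg: 6 × 115, A = 690 mm², y = 57.5 mm, Ī = 760437.5 mm⁴.
Horizontal leg (remainder): 39 × 6, A = 234 mm², y = 3 mm, Ī = 702 mm⁴.
Centroid: ȳ = ΣA·y / ΣA = 43.69805 mm.
Transfer each piece to the centroidal x-axis using Ī + A·d² with d = y − 43.69805:
  vertical leg: d = 13.80195 mm → contributes +891878.2 mm⁴
  horizontal leg (remainder): d = -40.69805 mm → contributes +388283.6 mm⁴
Total I = 1 280 162 mm⁴.
For the y-axis: x̄ = 8.698052 mm.
Repeating about the centroidal y-axis gives I_y = 120191.8 mm⁴.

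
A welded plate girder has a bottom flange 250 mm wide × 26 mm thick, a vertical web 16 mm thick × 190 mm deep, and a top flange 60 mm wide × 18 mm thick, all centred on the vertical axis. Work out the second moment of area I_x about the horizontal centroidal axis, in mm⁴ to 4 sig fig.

I_x ≈ 6.430 × 10⁷ mm⁴

Split into non-overlapping primitives; take the origin at the lower-left of the bounding box.
Bottom plate: 250 × 26, A = 6 500 mm², y = 13 mm, Ī = 366 167 mm⁴.
Web plate: 16 × 190, A = 3 040 mm², y = 121 mm, Ī = 9 145 333 mm⁴.
Top plate: 60 × 18, A = 1 080 mm², y = 225 mm, Ī = 29 160 mm⁴.
Centroid: ȳ = ΣA·y / ΣA = 65.4746 mm.
Transfer each piece to the horizontal centroidal axis using Ī + A·d² with d = y − 65.4746:
  bottom plate: d = -52.4746 mm → contributes +18 264 444 mm⁴
  web plate: d = 55.5254 mm → contributes +18 517 874 mm⁴
  top plate: d = 159.525 mm → contributes +27 513 390 mm⁴
Total I = 64 295 708 mm⁴.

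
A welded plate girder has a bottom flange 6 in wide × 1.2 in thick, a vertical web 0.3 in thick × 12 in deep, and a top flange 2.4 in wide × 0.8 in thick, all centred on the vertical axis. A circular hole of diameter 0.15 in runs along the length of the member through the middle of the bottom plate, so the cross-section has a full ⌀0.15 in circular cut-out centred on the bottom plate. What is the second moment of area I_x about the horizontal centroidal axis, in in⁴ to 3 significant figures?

I_x ≈ 339 in⁴

Decompose the section into non-overlapping parts with the origin at the bottom-left of its bounding rectangle.
Bottom plate: 6 × 1.2, A = 7.2 in², y = 0.6 in, Ī = 0.864 in⁴.
Web plate: 0.3 × 12, A = 3.6 in², y = 7.2 in, Ī = 43.2 in⁴.
Top plate: 2.4 × 0.8, A = 1.92 in², y = 13.6 in, Ī = 0.1024 in⁴.
Hole (subtracted): ⌀0.15, A = 0.017671 in², y = 0.6 in, Ī = 0.00002485 in⁴.
Centroid: ȳ = ΣA·y / ΣA = 4.4355 in.
Transfer each piece to the horizontal centroidal axis using Ī + A·d² with d = y − 4.4355:
  bottom plate: d = -3.8355 in → contributes +106.78 in⁴
  web plate: d = 2.7645 in → contributes +70.713 in⁴
  top plate: d = 9.1645 in → contributes +161.36 in⁴
  hole: d = -3.8355 in → contributes −0.25999 in⁴
Total I = 338.6 in⁴.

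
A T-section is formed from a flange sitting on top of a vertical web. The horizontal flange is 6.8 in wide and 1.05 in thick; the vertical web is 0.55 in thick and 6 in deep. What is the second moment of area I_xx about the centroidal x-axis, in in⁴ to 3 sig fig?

Treat the section as a set of non-overlapping primitives; coordinates are from the bounding-box lower-left.
Flange: 6.8 × 1.05, A = 7.14 in², y = 6.525 in, Ī = 0.65599 in⁴.
Web: 0.55 × 6, A = 3.3 in², y = 3 in, Ī = 9.9 in⁴.
Centroid: ȳ = ΣA·y / ΣA = 5.4108 in.
Transfer each piece to the centroidal x-axis using Ī + A·d² with d = y − 5.4108:
  flange: d = 1.1142 in → contributes +9.5203 in⁴
  web: d = -2.4108 in → contributes +29.079 in⁴
Total I = 38.599 in⁴.

I_xx ≈ 38.6 in⁴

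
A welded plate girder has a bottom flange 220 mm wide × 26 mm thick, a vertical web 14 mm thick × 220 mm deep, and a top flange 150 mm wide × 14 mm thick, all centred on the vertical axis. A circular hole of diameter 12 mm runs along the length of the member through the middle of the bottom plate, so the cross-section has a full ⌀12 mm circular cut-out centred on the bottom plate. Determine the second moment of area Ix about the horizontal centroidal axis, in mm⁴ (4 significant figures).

Ix ≈ 1.081 × 10⁸ mm⁴

Decompose the section into non-overlapping parts with the origin at the bottom-left of its bounding rectangle.
Bottom plate: 220 × 26, A = 5 720 mm², y = 13 mm, Ī = 322 227 mm⁴.
Web plate: 14 × 220, A = 3 080 mm², y = 136 mm, Ī = 12 422 667 mm⁴.
Top plate: 150 × 14, A = 2 100 mm², y = 253 mm, Ī = 34 300 mm⁴.
Hole (subtracted): ⌀12, A = 113.097 mm², y = 13 mm, Ī = 1017.88 mm⁴.
Centroid: ȳ = ΣA·y / ΣA = 94.8437 mm.
Transfer each piece to the horizontal centroidal axis using Ī + A·d² with d = y − 94.8437:
  bottom plate: d = -81.8437 mm → contributes +38 637 022 mm⁴
  web plate: d = 41.1563 mm → contributes +17 639 698 mm⁴
  top plate: d = 158.156 mm → contributes +52 562 474 mm⁴
  hole: d = -81.8437 mm → contributes −758 588 mm⁴
Total I = 108 080 605 mm⁴.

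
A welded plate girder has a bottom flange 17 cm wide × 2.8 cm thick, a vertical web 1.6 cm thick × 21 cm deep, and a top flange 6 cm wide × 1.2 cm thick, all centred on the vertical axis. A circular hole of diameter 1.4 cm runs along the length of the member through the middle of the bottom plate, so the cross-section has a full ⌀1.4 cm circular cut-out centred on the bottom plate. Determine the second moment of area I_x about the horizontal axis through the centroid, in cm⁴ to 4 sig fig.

I_x ≈ 6153 cm⁴

Break the section into simple shapes (no overlaps), measuring from the bottom-left corner of the bounding box.
Bottom plate: 17 × 2.8, A = 47.6 cm², y = 1.4 cm, Ī = 31.0987 cm⁴.
Web plate: 1.6 × 21, A = 33.6 cm², y = 13.3 cm, Ī = 1234.8 cm⁴.
Top plate: 6 × 1.2, A = 7.2 cm², y = 24.4 cm, Ī = 0.864 cm⁴.
Hole (subtracted): ⌀1.4, A = 1.53938 cm², y = 1.4 cm, Ī = 0.188574 cm⁴.
Centroid: ȳ = ΣA·y / ΣA = 7.90974 cm.
Transfer each piece to the horizontal axis through the centroid using Ī + A·d² with d = y − 7.90974:
  bottom plate: d = -6.50974 cm → contributes +2048.23 cm⁴
  web plate: d = 5.39026 cm → contributes +2211.04 cm⁴
  top plate: d = 16.4903 cm → contributes +1958.75 cm⁴
  hole: d = -6.50974 cm → contributes −65.4224 cm⁴
Total I = 6152.6 cm⁴.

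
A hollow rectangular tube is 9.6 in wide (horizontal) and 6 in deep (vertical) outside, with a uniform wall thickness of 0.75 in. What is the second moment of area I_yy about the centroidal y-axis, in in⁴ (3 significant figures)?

Treat the section as a set of non-overlapping primitives; coordinates are from the bounding-box lower-left.
Outer rectangle: 9.6 × 6, A = 57.6 in², x = 4.8 in, Ī = 442.37 in⁴.
Inner void (subtracted): 8.1 × 4.5, A = 36.45 in², x = 4.8 in, Ī = 199.29 in⁴.
By symmetry the centroid is at mid-width, x̄ = 4.8 in.
All pieces are centred on the centroidal y-axis, so I = ΣĪ (holes subtracted) = 243.08 in⁴.

I_yy ≈ 243 in⁴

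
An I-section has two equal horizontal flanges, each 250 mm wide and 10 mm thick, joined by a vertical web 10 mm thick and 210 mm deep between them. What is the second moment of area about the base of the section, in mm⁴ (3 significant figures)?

Treat the section as a set of non-overlapping primitives; coordinates are from the bounding-box lower-left.
Bottom flange: 250 × 10, A = 2 500 mm², y = 5 mm, Ī = 20 833 mm⁴.
Web: 10 × 210, A = 2 100 mm², y = 115 mm, Ī = 7 717 500 mm⁴.
Top flange: 250 × 10, A = 2 500 mm², y = 225 mm, Ī = 20 833 mm⁴.
Transfer each piece to the bottom edge using Ī + A·d² with d = y − 0:
  bottom flange: d = 5 mm → contributes +83 333 mm⁴
  web: d = 115 mm → contributes +35 490 000 mm⁴
  top flange: d = 225 mm → contributes +126 583 333 mm⁴
Total I = 162 156 667 mm⁴.

I_base ≈ 1.62 × 10⁸ mm⁴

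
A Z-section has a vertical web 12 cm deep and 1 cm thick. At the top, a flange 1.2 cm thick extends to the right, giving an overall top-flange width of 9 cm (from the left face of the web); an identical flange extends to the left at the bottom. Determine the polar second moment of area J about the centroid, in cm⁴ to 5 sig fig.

J ≈ 1198.4 cm⁴

Treat the section as a set of non-overlapping primitives; coordinates are from the bounding-box lower-left.
Web: 1 × 12, A = 12 cm², y = 6 cm, Ī = 144 cm⁴.
Top flange (beyond web): 8 × 1.2, A = 9.6 cm², y = 11.4 cm, Ī = 1.152 cm⁴.
Bottom flange (beyond web): 8 × 1.2, A = 9.6 cm², y = 0.6 cm, Ī = 1.152 cm⁴.
Centroid: ȳ = ΣA·y / ΣA = 6 cm.
Transfer each piece to the centroidal x-axis using Ī + A·d² with d = y − 6:
  web: d = 0 cm → contributes +144 cm⁴
  top flange (beyond web): d = 5.4 cm → contributes +281.088 cm⁴
  bottom flange (beyond web): d = -5.4 cm → contributes +281.088 cm⁴
Total I = 706.176 cm⁴.
For the y-axis: x̄ = 8.5 cm.
Repeating about the centroidal y-axis gives I_y = 492.2 cm⁴.
Polar second moment: J = I_x + I_y = 1198.376 cm⁴.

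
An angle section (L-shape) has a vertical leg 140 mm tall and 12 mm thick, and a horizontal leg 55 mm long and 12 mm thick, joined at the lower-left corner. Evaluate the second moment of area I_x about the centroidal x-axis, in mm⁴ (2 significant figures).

I_x ≈ 4.4 × 10⁶ mm⁴

Break the section into simple shapes (no overlaps), measuring from the bottom-left corner of the bounding box.
Vertical leg: 12 × 140, A = 1 680 mm², y = 70 mm, Ī = 2 744 000 mm⁴.
Horizontal leg (remainder): 43 × 12, A = 516 mm², y = 6 mm, Ī = 6 192 mm⁴.
Centroid: ȳ = ΣA·y / ΣA = 54.96 mm.
Transfer each piece to the centroidal x-axis using Ī + A·d² with d = y − 54.96:
  vertical leg: d = 15.04 mm → contributes +3 123 930 mm⁴
  horizontal leg (remainder): d = -48.96 mm → contributes +1 243 174 mm⁴
Total I = 4 367 105 mm⁴.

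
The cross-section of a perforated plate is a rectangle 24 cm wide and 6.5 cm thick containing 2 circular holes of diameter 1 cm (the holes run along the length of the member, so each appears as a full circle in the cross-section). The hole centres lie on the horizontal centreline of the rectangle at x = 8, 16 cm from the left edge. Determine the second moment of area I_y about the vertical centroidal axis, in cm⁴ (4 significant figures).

Break the section into simple shapes (no overlaps), measuring from the bottom-left corner of the bounding box.
Plate: 24 × 6.5, A = 156 cm², x = 12 cm, Ī = 7 488 cm⁴.
Hole 1 (subtracted): ⌀1, A = 0.785398 cm², x = 8 cm, Ī = 0.0490874 cm⁴.
Hole 2 (subtracted): ⌀1, A = 0.785398 cm², x = 16 cm, Ī = 0.0490874 cm⁴.
By symmetry the centroid is at mid-width, x̄ = 12 cm.
Transfer each piece to the vertical centroidal axis using Ī + A·d² with d = x − 12:
  plate: d = 0 cm → contributes +7 488 cm⁴
  hole 1: d = -4 cm → contributes −12.6155 cm⁴
  hole 2: d = 4 cm → contributes −12.6155 cm⁴
Total I = 7462.77 cm⁴.

I_y ≈ 7463 cm⁴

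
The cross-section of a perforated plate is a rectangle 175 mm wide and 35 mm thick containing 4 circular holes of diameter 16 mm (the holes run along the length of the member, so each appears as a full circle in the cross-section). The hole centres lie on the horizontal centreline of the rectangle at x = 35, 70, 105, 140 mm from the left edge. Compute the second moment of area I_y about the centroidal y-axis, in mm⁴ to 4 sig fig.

Split into non-overlapping primitives; take the origin at the lower-left of the bounding box.
Plate: 175 × 35, A = 6 125 mm², x = 87.5 mm, Ī = 15 631 510 mm⁴.
Hole 1 (subtracted): ⌀16, A = 201.062 mm², x = 35 mm, Ī = 3216.99 mm⁴.
Hole 2 (subtracted): ⌀16, A = 201.062 mm², x = 70 mm, Ī = 3216.99 mm⁴.
Hole 3 (subtracted): ⌀16, A = 201.062 mm², x = 105 mm, Ī = 3216.99 mm⁴.
Hole 4 (subtracted): ⌀16, A = 201.062 mm², x = 140 mm, Ī = 3216.99 mm⁴.
By symmetry the centroid is at mid-width, x̄ = 87.5 mm.
Transfer each piece to the centroidal y-axis using Ī + A·d² with d = x − 87.5:
  plate: d = 0 mm → contributes +15 631 510 mm⁴
  hole 1: d = -52.5 mm → contributes −557 394 mm⁴
  hole 2: d = -17.5 mm → contributes −64792.2 mm⁴
  hole 3: d = 17.5 mm → contributes −64792.2 mm⁴
  hole 4: d = 52.5 mm → contributes −557 394 mm⁴
Total I = 14 387 138 mm⁴.

I_y ≈ 1.439 × 10⁷ mm⁴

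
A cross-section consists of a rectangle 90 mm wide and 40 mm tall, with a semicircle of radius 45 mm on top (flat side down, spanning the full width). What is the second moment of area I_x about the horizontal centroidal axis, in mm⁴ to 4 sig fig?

Break the section into simple shapes (no overlaps), measuring from the bottom-left corner of the bounding box.
Rectangular body: 90 × 40, A = 3 600 mm², y = 20 mm, Ī = 480 000 mm⁴.
Semicircular cap: semicircle r = 45, A = 3180.86 mm², y = 59.0986 mm, Ī = 450 072 mm⁴.
Centroid: ȳ = ΣA·y / ΣA = 38.3409 mm.
Transfer each piece to the horizontal centroidal axis using Ī + A·d² with d = y − 38.3409:
  rectangular body: d = -18.3409 mm → contributes +1 691 002 mm⁴
  semicircular cap: d = 20.7577 mm → contributes +1 820 645 mm⁴
Total I = 3 511 647 mm⁴.

I_x ≈ 3.512 × 10⁶ mm⁴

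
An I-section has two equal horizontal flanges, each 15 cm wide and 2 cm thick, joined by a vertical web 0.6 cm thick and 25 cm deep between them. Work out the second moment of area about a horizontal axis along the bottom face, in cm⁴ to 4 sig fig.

Break the section into simple shapes (no overlaps), measuring from the bottom-left corner of the bounding box.
Bottom flange: 15 × 2, A = 30 cm², y = 1 cm, Ī = 10 cm⁴.
Web: 0.6 × 25, A = 15 cm², y = 14.5 cm, Ī = 781.25 cm⁴.
Top flange: 15 × 2, A = 30 cm², y = 28 cm, Ī = 10 cm⁴.
Transfer each piece to the base of the section using Ī + A·d² with d = y − 0:
  bottom flange: d = 1 cm → contributes +40 cm⁴
  web: d = 14.5 cm → contributes +3 935 cm⁴
  top flange: d = 28 cm → contributes +23 530 cm⁴
Total I = 27 505 cm⁴.

I_base ≈ 2.751 × 10⁴ cm⁴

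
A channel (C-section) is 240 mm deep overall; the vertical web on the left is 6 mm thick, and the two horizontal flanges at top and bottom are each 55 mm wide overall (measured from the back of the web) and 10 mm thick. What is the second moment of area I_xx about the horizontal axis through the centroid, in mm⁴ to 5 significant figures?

I_xx ≈ 1.9881 × 10⁷ mm⁴

Break the section into simple shapes (no overlaps), measuring from the bottom-left corner of the bounding box.
Web: 6 × 240, A = 1 440 mm², y = 120 mm, Ī = 6 912 000 mm⁴.
Top flange (beyond web): 49 × 10, A = 490 mm², y = 235 mm, Ī = 4083.333 mm⁴.
Bottom flange (beyond web): 49 × 10, A = 490 mm², y = 5 mm, Ī = 4083.333 mm⁴.
By symmetry the centroid is at mid-height, ȳ = 120 mm.
Transfer each piece to the horizontal axis through the centroid using Ī + A·d² with d = y − 120:
  web: d = 0 mm → contributes +6 912 000 mm⁴
  top flange (beyond web): d = 115 mm → contributes +6 484 333 mm⁴
  bottom flange (beyond web): d = -115 mm → contributes +6 484 333 mm⁴
Total I = 19 880 667 mm⁴.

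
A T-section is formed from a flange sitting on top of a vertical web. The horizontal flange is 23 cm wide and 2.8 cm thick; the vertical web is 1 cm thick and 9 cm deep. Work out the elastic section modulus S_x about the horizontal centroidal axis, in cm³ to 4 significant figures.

S_x ≈ 39.03 cm³

Decompose the section into non-overlapping parts with the origin at the bottom-left of its bounding rectangle.
Flange: 23 × 2.8, A = 64.4 cm², y = 10.4 cm, Ī = 42.0747 cm⁴.
Web: 1 × 9, A = 9 cm², y = 4.5 cm, Ī = 60.75 cm⁴.
Centroid: ȳ = ΣA·y / ΣA = 9.67657 cm.
Transfer each piece to the horizontal centroidal axis using Ī + A·d² with d = y − 9.67657:
  flange: d = 0.723433 cm → contributes +75.7788 cm⁴
  web: d = -5.17657 cm → contributes +301.922 cm⁴
Total I = 377.7 cm⁴.
Extreme fibre distance c = 9.67657 cm; S = I/c = 39.0325 cm³.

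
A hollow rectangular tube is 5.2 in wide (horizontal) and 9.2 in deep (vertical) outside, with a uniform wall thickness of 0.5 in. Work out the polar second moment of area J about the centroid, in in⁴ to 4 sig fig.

Split into non-overlapping primitives; take the origin at the lower-left of the bounding box.
Outer rectangle: 5.2 × 9.2, A = 47.84 in², y = 4.6 in, Ī = 337.431 in⁴.
Inner void (subtracted): 4.2 × 8.2, A = 34.44 in², y = 4.6 in, Ī = 192.979 in⁴.
By symmetry the centroid is at mid-height, ȳ = 4.6 in.
All pieces are centred on the centroidal x-axis, so I = ΣĪ (holes subtracted) = 144.453 in⁴.
Repeating about the centroidal y-axis gives I_y = 57.1727 in⁴.
Polar second moment: J = I_x + I_y = 201.625 in⁴.

J ≈ 201.6 in⁴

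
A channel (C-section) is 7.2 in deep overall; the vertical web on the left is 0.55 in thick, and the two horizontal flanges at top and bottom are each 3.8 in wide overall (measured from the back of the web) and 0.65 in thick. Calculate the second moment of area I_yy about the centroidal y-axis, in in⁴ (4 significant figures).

Treat the section as a set of non-overlapping primitives; coordinates are from the bounding-box lower-left.
Web: 0.55 × 7.2, A = 3.96 in², x = 0.275 in, Ī = 0.099825 in⁴.
Top flange (beyond web): 3.25 × 0.65, A = 2.1125 in², x = 2.175 in, Ī = 1.85944 in⁴.
Bottom flange (beyond web): 3.25 × 0.65, A = 2.1125 in², x = 2.175 in, Ī = 1.85944 in⁴.
Centroid: x̄ = ΣA·x / ΣA = 1.25576 in.
Transfer each piece to the centroidal y-axis using Ī + A·d² with d = x − 1.25576:
  web: d = -0.980757 in → contributes +3.90889 in⁴
  top flange (beyond web): d = 0.919243 in → contributes +3.64452 in⁴
  bottom flange (beyond web): d = 0.919243 in → contributes +3.64452 in⁴
Total I = 11.1979 in⁴.

I_yy ≈ 11.20 in⁴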